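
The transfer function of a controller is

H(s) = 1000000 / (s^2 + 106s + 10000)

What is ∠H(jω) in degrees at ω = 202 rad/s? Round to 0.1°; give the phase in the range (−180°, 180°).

-145.2°

At s = jω = j202:
quadratic: (j202)² + 106·j202 + 10000 = -30804 + j21412 → |·| ≈ 37515, ∠ ≈ 145.20°
∠H = 0.00° − 145.20° = -145.20°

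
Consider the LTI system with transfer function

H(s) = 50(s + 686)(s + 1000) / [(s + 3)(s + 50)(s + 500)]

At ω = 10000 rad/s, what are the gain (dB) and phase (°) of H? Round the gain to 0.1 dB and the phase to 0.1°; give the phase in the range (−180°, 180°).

-46.0 dB, -96.5°

At s = jω = j10000:
zero (s+686): 686 + j10000 → |·| = √(686²+10000²) = √100470596 ≈ 10024, ∠ = arctan(10000/686) ≈ 86.08°
zero (s+1000): 1000 + j10000 → |·| = √(1000²+10000²) = √101000000 ≈ 10050, ∠ = arctan(10000/1000) ≈ 84.29°
pole (s+3): 3 + j10000 → |·| = √(3²+10000²) = √100000009 ≈ 10000, ∠ = arctan(10000/3) ≈ 89.98°
pole (s+50): 50 + j10000 → |·| = √(50²+10000²) = √100002500 ≈ 10000, ∠ = arctan(10000/50) ≈ 89.71°
pole (s+500): 500 + j10000 → |·| = √(500²+10000²) = √100250000 ≈ 10012, ∠ = arctan(10000/500) ≈ 87.14°
|H| = 50 · 1.0074e+08 / 1.0012e+12 ≈ 0.005031
Gain = 20 log₁₀(0.005031) ≈ -45.97 dB
∠H = 170.37° − 266.83° = -96.46°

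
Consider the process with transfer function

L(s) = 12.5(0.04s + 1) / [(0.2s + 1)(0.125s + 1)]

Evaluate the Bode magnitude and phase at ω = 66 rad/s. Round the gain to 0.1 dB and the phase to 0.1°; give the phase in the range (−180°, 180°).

At ω = 66 rad/s:
zero (1 + j66·0.04) = 1 + j2.64 → |·| ≈ 2.823, ∠ ≈ 69.25°
pole (1 + j66·0.2) = 1 + j13.2 → |·| ≈ 13.238, ∠ ≈ 85.67°
pole (1 + j66·0.125) = 1 + j8.25 → |·| ≈ 8.3104, ∠ ≈ 83.09°
|L| = 12.5 · 2.823 / (13.238 · 8.3104) ≈ 0.32076
Gain = 20 log₁₀(0.32076) ≈ -9.88 dB
∠L = (69.25°) − (85.67° + 83.09°) = -99.51°

-9.9 dB, -99.5°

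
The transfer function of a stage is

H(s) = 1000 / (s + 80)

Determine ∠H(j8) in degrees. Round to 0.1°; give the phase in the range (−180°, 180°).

At s = jω = j8:
pole (s+80): 80 + j8 → |·| = √(80²+8²) = √6464 ≈ 80.399, ∠ = arctan(8/80) ≈ 5.71°
∠H = 0.00° − 5.71° = -5.71°

-5.7°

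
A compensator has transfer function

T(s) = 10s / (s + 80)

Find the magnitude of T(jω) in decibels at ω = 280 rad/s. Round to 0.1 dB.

19.7 dB

At s = jω = j280:
zero at origin: s = j280 → |·| = 280, ∠ = 90.00°
pole (s+80): 80 + j280 → |·| = √(80²+280²) = √84800 ≈ 291.2, ∠ = arctan(280/80) ≈ 74.05°
|T| = 10 · 280 / 291.2 ≈ 9.6154
Gain = 20 log₁₀(9.6154) ≈ 19.66 dB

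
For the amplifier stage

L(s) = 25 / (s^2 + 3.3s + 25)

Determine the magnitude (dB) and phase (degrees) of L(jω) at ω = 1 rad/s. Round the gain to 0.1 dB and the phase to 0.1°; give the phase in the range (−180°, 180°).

0.3 dB, -7.8°

At s = jω = j1:
quadratic: (j1)² + 3.3·j1 + 25 = 24 + j3.3 → |·| ≈ 24.226, ∠ ≈ 7.83°
|L| = 25 / 24.226 ≈ 1.0319
Gain = 20 log₁₀(1.0319) ≈ 0.27 dB
∠L = 0.00° − 7.83° = -7.83°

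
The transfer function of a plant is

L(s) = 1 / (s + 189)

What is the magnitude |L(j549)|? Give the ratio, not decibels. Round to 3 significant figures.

0.00172

At s = jω = j549:
pole (s+189): 189 + j549 → |·| = √(189²+549²) = √337122 ≈ 580.62, ∠ = arctan(549/189) ≈ 71.00°
|L| = 1 / 580.62 ≈ 0.0017223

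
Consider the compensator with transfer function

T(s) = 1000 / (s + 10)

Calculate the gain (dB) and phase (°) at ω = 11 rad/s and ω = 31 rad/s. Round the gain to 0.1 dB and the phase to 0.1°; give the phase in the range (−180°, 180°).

ω = 11: 36.6 dB, -47.7°; ω = 31: 29.7 dB, -72.1°

At s = jω = j11:
pole (s+10): 10 + j11 → |·| = √(10²+11²) = √221 ≈ 14.866, ∠ = arctan(11/10) ≈ 47.73°
|T| = 1000 / 14.866 ≈ 67.268
Gain = 20 log₁₀(67.268) ≈ 36.56 dB
∠T = 0.00° − 47.73° = -47.73°

At s = jω = j31:
pole (s+10): 10 + j31 → |·| = √(10²+31²) = √1061 ≈ 32.573, ∠ = arctan(31/10) ≈ 72.12°
|T| = 1000 / 32.573 ≈ 30.7
Gain = 20 log₁₀(30.7) ≈ 29.74 dB
∠T = 0.00° − 72.12° = -72.12°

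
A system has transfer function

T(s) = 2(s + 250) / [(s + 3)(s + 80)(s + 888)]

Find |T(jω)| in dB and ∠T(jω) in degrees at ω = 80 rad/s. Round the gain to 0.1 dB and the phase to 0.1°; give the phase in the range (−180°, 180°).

-83.7 dB, -120.3°

At s = jω = j80:
zero (s+250): 250 + j80 → |·| = √(250²+80²) = √68900 ≈ 262.49, ∠ = arctan(80/250) ≈ 17.74°
pole (s+3): 3 + j80 → |·| = √(3²+80²) = √6409 ≈ 80.056, ∠ = arctan(80/3) ≈ 87.85°
pole (s+80): 80 + j80 → |·| = √(80²+80²) = √12800 ≈ 113.14, ∠ = arctan(80/80) ≈ 45.00°
pole (s+888): 888 + j80 → |·| = √(888²+80²) = √794944 ≈ 891.6, ∠ = arctan(80/888) ≈ 5.15°
|T| = 2 · 262.49 / 8.0757e+06 ≈ 6.5007e-05
Gain = 20 log₁₀(6.5007e-05) ≈ -83.74 dB
∠T = 17.74° − 138.00° = -120.26°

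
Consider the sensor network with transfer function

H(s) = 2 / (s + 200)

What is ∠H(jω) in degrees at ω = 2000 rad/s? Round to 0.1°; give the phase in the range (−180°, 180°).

At s = jω = j2000:
pole (s+200): 200 + j2000 → |·| = √(200²+2000²) = √4040000 ≈ 2010, ∠ = arctan(2000/200) ≈ 84.29°
∠H = 0.00° − 84.29° = -84.29°

-84.3°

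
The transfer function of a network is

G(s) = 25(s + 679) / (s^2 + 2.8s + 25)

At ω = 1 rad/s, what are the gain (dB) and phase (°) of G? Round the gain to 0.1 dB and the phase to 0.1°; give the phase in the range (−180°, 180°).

56.9 dB, -6.6°

At s = jω = j1:
zero (s+679): 679 + j1 → |·| = √(679²+1²) = √461042 ≈ 679, ∠ = arctan(1/679) ≈ 0.08°
quadratic: (j1)² + 2.8·j1 + 25 = 24 + j2.8 → |·| ≈ 24.163, ∠ ≈ 6.65°
|G| = 25 · 679 / 24.163 ≈ 702.52
Gain = 20 log₁₀(702.52) ≈ 56.93 dB
∠G = 0.08° − 6.65° = -6.57°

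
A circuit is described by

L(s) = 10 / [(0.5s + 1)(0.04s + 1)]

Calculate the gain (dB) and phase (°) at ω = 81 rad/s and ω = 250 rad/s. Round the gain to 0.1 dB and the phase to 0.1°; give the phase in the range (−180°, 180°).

At ω = 81 rad/s:
pole (1 + j81·0.5) = 1 + j40.5 → |·| ≈ 40.512, ∠ ≈ 88.59°
pole (1 + j81·0.04) = 1 + j3.24 → |·| ≈ 3.3908, ∠ ≈ 72.85°
|L| = 10 · 1 / (40.512 · 3.3908) ≈ 0.072797
Gain = 20 log₁₀(0.072797) ≈ -22.76 dB
∠L = (0°) − (88.59° + 72.85°) = -161.44°

At ω = 250 rad/s:
pole (1 + j250·0.5) = 1 + j125 → |·| ≈ 125, ∠ ≈ 89.54°
pole (1 + j250·0.04) = 1 + j10 → |·| ≈ 10.05, ∠ ≈ 84.29°
|L| = 10 · 1 / (125 · 10.05) ≈ 0.0079602
Gain = 20 log₁₀(0.0079602) ≈ -41.98 dB
∠L = (0°) − (89.54° + 84.29°) = -173.83°

ω = 81: -22.8 dB, -161.4°; ω = 250: -42.0 dB, -173.8°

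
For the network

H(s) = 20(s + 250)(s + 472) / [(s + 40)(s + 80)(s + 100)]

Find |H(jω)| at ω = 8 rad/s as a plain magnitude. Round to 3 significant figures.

At s = jω = j8:
zero (s+250): 250 + j8 → |·| = √(250²+8²) = √62564 ≈ 250.13, ∠ = arctan(8/250) ≈ 1.83°
zero (s+472): 472 + j8 → |·| = √(472²+8²) = √222848 ≈ 472.07, ∠ = arctan(8/472) ≈ 0.97°
pole (s+40): 40 + j8 → |·| = √(40²+8²) = √1664 ≈ 40.792, ∠ = arctan(8/40) ≈ 11.31°
pole (s+80): 80 + j8 → |·| = √(80²+8²) = √6464 ≈ 80.399, ∠ = arctan(8/80) ≈ 5.71°
pole (s+100): 100 + j8 → |·| = √(100²+8²) = √10064 ≈ 100.32, ∠ = arctan(8/100) ≈ 4.57°
|H| = 20 · 1.1808e+05 / 3.2901e+05 ≈ 7.1779

7.18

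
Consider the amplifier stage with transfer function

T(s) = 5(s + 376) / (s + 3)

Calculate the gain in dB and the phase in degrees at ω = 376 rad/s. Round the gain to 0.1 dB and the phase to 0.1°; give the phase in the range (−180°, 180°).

17.0 dB, -44.5°

At s = jω = j376:
zero (s+376): 376 + j376 → |·| = √(376²+376²) = √282752 ≈ 531.74, ∠ = arctan(376/376) ≈ 45.00°
pole (s+3): 3 + j376 → |·| = √(3²+376²) = √141385 ≈ 376.01, ∠ = arctan(376/3) ≈ 89.54°
|T| = 5 · 531.74 / 376.01 ≈ 7.0708
Gain = 20 log₁₀(7.0708) ≈ 16.99 dB
∠T = 45.00° − 89.54° = -44.54°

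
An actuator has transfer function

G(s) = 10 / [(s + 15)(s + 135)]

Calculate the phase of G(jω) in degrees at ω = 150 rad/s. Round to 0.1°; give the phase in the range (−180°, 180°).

At s = jω = j150:
pole (s+15): 15 + j150 → |·| = √(15²+150²) = √22725 ≈ 150.75, ∠ = arctan(150/15) ≈ 84.29°
pole (s+135): 135 + j150 → |·| = √(135²+150²) = √40725 ≈ 201.8, ∠ = arctan(150/135) ≈ 48.01°
∠G = 0.00° − 132.30° = -132.30°

-132.3°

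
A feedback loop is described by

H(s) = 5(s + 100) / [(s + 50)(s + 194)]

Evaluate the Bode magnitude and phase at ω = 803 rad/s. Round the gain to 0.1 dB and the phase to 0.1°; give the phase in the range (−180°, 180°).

At s = jω = j803:
zero (s+100): 100 + j803 → |·| = √(100²+803²) = √654809 ≈ 809.2, ∠ = arctan(803/100) ≈ 82.90°
pole (s+50): 50 + j803 → |·| = √(50²+803²) = √647309 ≈ 804.56, ∠ = arctan(803/50) ≈ 86.44°
pole (s+194): 194 + j803 → |·| = √(194²+803²) = √682445 ≈ 826.1, ∠ = arctan(803/194) ≈ 76.42°
|H| = 5 · 809.2 / 6.6465e+05 ≈ 0.0060874
Gain = 20 log₁₀(0.0060874) ≈ -44.31 dB
∠H = 82.90° − 162.86° = -79.96°

-44.3 dB, -80.0°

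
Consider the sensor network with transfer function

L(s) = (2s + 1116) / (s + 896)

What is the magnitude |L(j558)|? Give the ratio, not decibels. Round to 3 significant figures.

Substitute s = j558:
Numerator: 2(j558) + 1116 = 1116 + j1116
Denominator: (j558) + 896 = 896 + j558
|N| = √(1116² + 1116²) ≈ 1578.3, ∠N ≈ 45.00°
|D| = √(896² + 558²) ≈ 1055.5, ∠D ≈ 31.91°
|L| = 1578.3 / 1055.5 ≈ 1.4953

1.50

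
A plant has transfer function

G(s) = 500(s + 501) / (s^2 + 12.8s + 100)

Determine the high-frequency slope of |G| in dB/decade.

-20 dB/decade

Each pole contributes −20 dB/decade at high frequency; each zero contributes +20 dB/decade.
Net: 1 zero(s) − 2 pole(s) → -20 dB/decade.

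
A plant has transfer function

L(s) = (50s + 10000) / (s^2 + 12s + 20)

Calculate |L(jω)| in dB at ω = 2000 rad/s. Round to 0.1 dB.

Substitute s = j2000:
Numerator: 50(j2000) + 10000 = 10000 + j100000
Denominator: (j2000)^2 + 12(j2000) + 20 = -3999980 + j24000
|N| = √(10000² + 100000²) ≈ 1.005e+05, ∠N ≈ 84.29°
|D| = √(3999980² + 24000²) ≈ 4.0001e+06, ∠D ≈ 179.66°
|L| = 1.005e+05 / 4.0001e+06 ≈ 0.025124
Gain = 20 log₁₀(0.025124) ≈ -32.00 dB

-32.0 dB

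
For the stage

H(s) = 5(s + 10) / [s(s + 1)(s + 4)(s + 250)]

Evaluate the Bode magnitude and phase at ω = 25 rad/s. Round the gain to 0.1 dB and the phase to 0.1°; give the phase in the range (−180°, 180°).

-89.4 dB, 163.9°

At s = jω = j25:
zero (s+10): 10 + j25 → |·| = √(10²+25²) = √725 ≈ 26.926, ∠ = arctan(25/10) ≈ 68.20°
pole (s+1): 1 + j25 → |·| = √(1²+25²) = √626 ≈ 25.02, ∠ = arctan(25/1) ≈ 87.71°
pole (s+4): 4 + j25 → |·| = √(4²+25²) = √641 ≈ 25.318, ∠ = arctan(25/4) ≈ 80.91°
pole (s+250): 250 + j25 → |·| = √(250²+25²) = √63125 ≈ 251.25, ∠ = arctan(25/250) ≈ 5.71°
pole at origin: |s| = 25, ∠ = 90.00° (in denominator)
|H| = 5 · 26.926 / 3.9789e+06 ≈ 3.3836e-05
Gain = 20 log₁₀(3.3836e-05) ≈ -89.41 dB
∠H = 68.20° − 264.33° = -196.13° ≡ 163.87° (principal value)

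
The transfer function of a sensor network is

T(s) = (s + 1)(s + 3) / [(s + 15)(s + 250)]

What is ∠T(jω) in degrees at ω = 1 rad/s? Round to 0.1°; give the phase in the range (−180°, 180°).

At s = jω = j1:
zero (s+1): 1 + j1 → |·| = √(1²+1²) = √2 ≈ 1.4142, ∠ = arctan(1/1) ≈ 45.00°
zero (s+3): 3 + j1 → |·| = √(3²+1²) = √10 ≈ 3.1623, ∠ = arctan(1/3) ≈ 18.43°
pole (s+15): 15 + j1 → |·| = √(15²+1²) = √226 ≈ 15.033, ∠ = arctan(1/15) ≈ 3.81°
pole (s+250): 250 + j1 → |·| = √(250²+1²) = √62501 ≈ 250, ∠ = arctan(1/250) ≈ 0.23°
∠T = 63.43° − 4.04° = 59.39°

59.4°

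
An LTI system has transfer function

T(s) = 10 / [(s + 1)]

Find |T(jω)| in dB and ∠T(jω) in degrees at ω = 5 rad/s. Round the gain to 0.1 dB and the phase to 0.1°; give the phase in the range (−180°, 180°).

At ω = 5 rad/s:
pole (1 + j5·1) = 1 + j5 → |·| ≈ 5.099, ∠ ≈ 78.69°
|T| = 10 · 1 / (5.099) ≈ 1.9612
Gain = 20 log₁₀(1.9612) ≈ 5.85 dB
∠T = (0°) − (78.69°) = -78.69°

5.9 dB, -78.7°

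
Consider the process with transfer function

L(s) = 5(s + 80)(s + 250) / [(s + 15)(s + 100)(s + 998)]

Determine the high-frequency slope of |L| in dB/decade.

-20 dB/decade

Each pole contributes −20 dB/decade at high frequency; each zero contributes +20 dB/decade.
Net: 2 zero(s) − 3 pole(s) → -20 dB/decade.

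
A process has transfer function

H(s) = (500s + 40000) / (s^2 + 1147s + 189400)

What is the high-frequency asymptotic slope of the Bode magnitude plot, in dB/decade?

Each pole contributes −20 dB/decade at high frequency; each zero contributes +20 dB/decade.
Net: 1 zero(s) − 2 pole(s) → -20 dB/decade.

-20 dB/decade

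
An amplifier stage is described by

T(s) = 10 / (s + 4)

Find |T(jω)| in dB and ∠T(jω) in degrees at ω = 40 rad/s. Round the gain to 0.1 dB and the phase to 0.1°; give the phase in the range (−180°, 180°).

-12.1 dB, -84.3°

At s = jω = j40:
pole (s+4): 4 + j40 → |·| = √(4²+40²) = √1616 ≈ 40.2, ∠ = arctan(40/4) ≈ 84.29°
|T| = 10 / 40.2 ≈ 0.24876
Gain = 20 log₁₀(0.24876) ≈ -12.08 dB
∠T = 0.00° − 84.29° = -84.29°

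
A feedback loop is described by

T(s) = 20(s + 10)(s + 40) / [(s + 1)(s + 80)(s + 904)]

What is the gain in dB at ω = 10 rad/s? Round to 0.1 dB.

At s = jω = j10:
zero (s+10): 10 + j10 → |·| = √(10²+10²) = √200 ≈ 14.142, ∠ = arctan(10/10) ≈ 45.00°
zero (s+40): 40 + j10 → |·| = √(40²+10²) = √1700 ≈ 41.231, ∠ = arctan(10/40) ≈ 14.04°
pole (s+1): 1 + j10 → |·| = √(1²+10²) = √101 ≈ 10.05, ∠ = arctan(10/1) ≈ 84.29°
pole (s+80): 80 + j10 → |·| = √(80²+10²) = √6500 ≈ 80.623, ∠ = arctan(10/80) ≈ 7.13°
pole (s+904): 904 + j10 → |·| = √(904²+10²) = √817316 ≈ 904.06, ∠ = arctan(10/904) ≈ 0.63°
|T| = 20 · 583.09 / 7.3252e+05 ≈ 0.01592
Gain = 20 log₁₀(0.01592) ≈ -35.96 dB

-36.0 dB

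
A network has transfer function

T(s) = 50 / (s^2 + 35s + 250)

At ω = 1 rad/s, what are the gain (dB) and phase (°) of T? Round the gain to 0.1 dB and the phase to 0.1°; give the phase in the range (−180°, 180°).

-14.0 dB, -8.0°

Substitute s = j1:
Numerator: 50 = 50 + j0
Denominator: (j1)^2 + 35(j1) + 250 = 249 + j35
|N| = √(50² + 0²) ≈ 50, ∠N ≈ 0.00°
|D| = √(249² + 35²) ≈ 251.45, ∠D ≈ 8.00°
|T| = 50 / 251.45 ≈ 0.19885
Gain = 20 log₁₀(0.19885) ≈ -14.03 dB
∠T = 0.00° − 8.00° = -8.00°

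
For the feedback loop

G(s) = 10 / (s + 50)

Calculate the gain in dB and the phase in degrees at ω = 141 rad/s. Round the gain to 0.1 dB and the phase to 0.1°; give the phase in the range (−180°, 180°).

At s = jω = j141:
pole (s+50): 50 + j141 → |·| = √(50²+141²) = √22381 ≈ 149.6, ∠ = arctan(141/50) ≈ 70.47°
|G| = 10 / 149.6 ≈ 0.066845
Gain = 20 log₁₀(0.066845) ≈ -23.50 dB
∠G = 0.00° − 70.47° = -70.47°

-23.5 dB, -70.5°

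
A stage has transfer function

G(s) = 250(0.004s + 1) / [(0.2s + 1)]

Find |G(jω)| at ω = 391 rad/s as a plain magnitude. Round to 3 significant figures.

At ω = 391 rad/s:
zero (1 + j391·0.004) = 1 + j1.564 → |·| ≈ 1.8564, ∠ ≈ 57.41°
pole (1 + j391·0.2) = 1 + j78.2 → |·| ≈ 78.206, ∠ ≈ 89.27°
|G| = 250 · 1.8564 / (78.206) ≈ 5.9343

5.93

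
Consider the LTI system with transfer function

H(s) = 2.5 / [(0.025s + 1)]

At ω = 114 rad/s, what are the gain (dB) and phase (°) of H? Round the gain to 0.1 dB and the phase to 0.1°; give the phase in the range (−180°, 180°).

-1.6 dB, -70.7°

At ω = 114 rad/s:
pole (1 + j114·0.025) = 1 + j2.85 → |·| ≈ 3.0203, ∠ ≈ 70.67°
|H| = 2.5 · 1 / (3.0203) ≈ 0.82773
Gain = 20 log₁₀(0.82773) ≈ -1.64 dB
∠H = (0°) − (70.67°) = -70.67°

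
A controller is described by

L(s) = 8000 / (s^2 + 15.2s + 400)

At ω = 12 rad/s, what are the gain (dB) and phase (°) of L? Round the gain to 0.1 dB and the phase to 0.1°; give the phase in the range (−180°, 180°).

At s = jω = j12:
quadratic: (j12)² + 15.2·j12 + 400 = 256 + j182.4 → |·| ≈ 314.33, ∠ ≈ 35.47°
|L| = 8000 / 314.33 ≈ 25.451
Gain = 20 log₁₀(25.451) ≈ 28.11 dB
∠L = 0.00° − 35.47° = -35.47°

28.1 dB, -35.5°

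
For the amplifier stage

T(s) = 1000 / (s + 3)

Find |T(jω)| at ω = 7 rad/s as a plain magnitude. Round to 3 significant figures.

131

Substitute s = j7:
Numerator: 1000 = 1000 + j0
Denominator: (j7) + 3 = 3 + j7
|N| = √(1000² + 0²) ≈ 1000, ∠N ≈ 0.00°
|D| = √(3² + 7²) ≈ 7.6158, ∠D ≈ 66.80°
|T| = 1000 / 7.6158 ≈ 131.31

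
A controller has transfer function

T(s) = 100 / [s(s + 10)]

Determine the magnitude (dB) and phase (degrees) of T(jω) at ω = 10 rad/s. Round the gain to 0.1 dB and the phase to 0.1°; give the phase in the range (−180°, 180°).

At s = jω = j10:
pole (s+10): 10 + j10 → |·| = √(10²+10²) = √200 ≈ 14.142, ∠ = arctan(10/10) ≈ 45.00°
pole at origin: |s| = 10, ∠ = 90.00° (in denominator)
|T| = 100 / 141.42 ≈ 0.70711
Gain = 20 log₁₀(0.70711) ≈ -3.01 dB
∠T = 0.00° − 135.00° = -135.00°

-3.0 dB, -135.0°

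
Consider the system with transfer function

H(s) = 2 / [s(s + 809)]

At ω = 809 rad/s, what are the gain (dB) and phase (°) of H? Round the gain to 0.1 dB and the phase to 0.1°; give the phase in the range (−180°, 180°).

At s = jω = j809:
pole (s+809): 809 + j809 → |·| = √(809²+809²) = √1308962 ≈ 1144.1, ∠ = arctan(809/809) ≈ 45.00°
pole at origin: |s| = 809, ∠ = 90.00° (in denominator)
|H| = 2 / 9.2558e+05 ≈ 2.1608e-06
Gain = 20 log₁₀(2.1608e-06) ≈ -113.31 dB
∠H = 0.00° − 135.00° = -135.00°

-113.3 dB, -135.0°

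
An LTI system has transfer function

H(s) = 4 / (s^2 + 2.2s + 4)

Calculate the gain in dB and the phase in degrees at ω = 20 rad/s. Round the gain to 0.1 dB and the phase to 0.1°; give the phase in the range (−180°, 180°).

-40.0 dB, -173.7°

At s = jω = j20:
quadratic: (j20)² + 2.2·j20 + 4 = -396 + j44 → |·| ≈ 398.44, ∠ ≈ 173.66°
|H| = 4 / 398.44 ≈ 0.010039
Gain = 20 log₁₀(0.010039) ≈ -39.97 dB
∠H = 0.00° − 173.66° = -173.66°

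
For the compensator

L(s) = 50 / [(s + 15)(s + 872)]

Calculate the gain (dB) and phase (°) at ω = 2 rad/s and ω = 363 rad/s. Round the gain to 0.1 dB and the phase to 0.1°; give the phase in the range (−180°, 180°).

At s = jω = j2:
pole (s+15): 15 + j2 → |·| = √(15²+2²) = √229 ≈ 15.133, ∠ = arctan(2/15) ≈ 7.59°
pole (s+872): 872 + j2 → |·| = √(872²+2²) = √760388 ≈ 872, ∠ = arctan(2/872) ≈ 0.13°
|L| = 50 / 13196 ≈ 0.003789
Gain = 20 log₁₀(0.003789) ≈ -48.43 dB
∠L = 0.00° − 7.72° = -7.72°

At s = jω = j363:
pole (s+15): 15 + j363 → |·| = √(15²+363²) = √131994 ≈ 363.31, ∠ = arctan(363/15) ≈ 87.63°
pole (s+872): 872 + j363 → |·| = √(872²+363²) = √892153 ≈ 944.54, ∠ = arctan(363/872) ≈ 22.60°
|L| = 50 / 3.4316e+05 ≈ 0.0001457
Gain = 20 log₁₀(0.0001457) ≈ -76.73 dB
∠L = 0.00° − 110.23° = -110.23°

ω = 2: -48.4 dB, -7.7°; ω = 363: -76.7 dB, -110.2°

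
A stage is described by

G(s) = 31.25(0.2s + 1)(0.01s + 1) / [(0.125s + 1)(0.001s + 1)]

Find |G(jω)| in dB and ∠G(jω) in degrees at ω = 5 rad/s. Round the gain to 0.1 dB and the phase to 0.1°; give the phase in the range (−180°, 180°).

At ω = 5 rad/s:
zero (1 + j5·0.2) = 1 + j1 → |·| ≈ 1.4142, ∠ ≈ 45.00°
zero (1 + j5·0.01) = 1 + j0.05 → |·| ≈ 1.0012, ∠ ≈ 2.86°
pole (1 + j5·0.125) = 1 + j0.625 → |·| ≈ 1.1792, ∠ ≈ 32.01°
pole (1 + j5·0.001) = 1 + j0.005 → |·| ≈ 1, ∠ ≈ 0.29°
|G| = 31.25 · 1.4142 · 1.0012 / (1.1792 · 1) ≈ 37.523
Gain = 20 log₁₀(37.523) ≈ 31.49 dB
∠G = (45.00° + 2.86°) − (32.01° + 0.29°) = 15.56°

31.5 dB, 15.6°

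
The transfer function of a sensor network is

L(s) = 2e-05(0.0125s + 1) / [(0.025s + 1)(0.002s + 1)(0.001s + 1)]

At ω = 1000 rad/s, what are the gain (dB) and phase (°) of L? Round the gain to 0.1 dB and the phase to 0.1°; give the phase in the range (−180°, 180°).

-110.0 dB, -110.7°

At ω = 1000 rad/s:
zero (1 + j1000·0.0125) = 1 + j12.5 → |·| ≈ 12.54, ∠ ≈ 85.43°
pole (1 + j1000·0.025) = 1 + j25 → |·| ≈ 25.02, ∠ ≈ 87.71°
pole (1 + j1000·0.002) = 1 + j2 → |·| ≈ 2.2361, ∠ ≈ 63.43°
pole (1 + j1000·0.001) = 1 + j1 → |·| ≈ 1.4142, ∠ ≈ 45.00°
|L| = 2e-05 · 12.54 / (25.02 · 2.2361 · 1.4142) ≈ 3.1698e-06
Gain = 20 log₁₀(3.1698e-06) ≈ -109.98 dB
∠L = (85.43°) − (87.71° + 63.43° + 45.00°) = -110.71°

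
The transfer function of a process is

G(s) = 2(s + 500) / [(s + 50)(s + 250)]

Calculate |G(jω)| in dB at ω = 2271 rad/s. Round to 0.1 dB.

At s = jω = j2271:
zero (s+500): 500 + j2271 → |·| = √(500²+2271²) = √5407441 ≈ 2325.4, ∠ = arctan(2271/500) ≈ 77.58°
pole (s+50): 50 + j2271 → |·| = √(50²+2271²) = √5159941 ≈ 2271.6, ∠ = arctan(2271/50) ≈ 88.74°
pole (s+250): 250 + j2271 → |·| = √(250²+2271²) = √5219941 ≈ 2284.7, ∠ = arctan(2271/250) ≈ 83.72°
|G| = 2 · 2325.4 / 5.1899e+06 ≈ 0.00089613
Gain = 20 log₁₀(0.00089613) ≈ -60.95 dB

-61.0 dB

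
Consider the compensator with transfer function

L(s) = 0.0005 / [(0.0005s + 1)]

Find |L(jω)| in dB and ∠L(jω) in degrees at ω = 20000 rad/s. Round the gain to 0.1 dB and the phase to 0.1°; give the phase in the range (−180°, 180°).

At ω = 20000 rad/s:
pole (1 + j20000·0.0005) = 1 + j10 → |·| ≈ 10.05, ∠ ≈ 84.29°
|L| = 0.0005 · 1 / (10.05) ≈ 4.9751e-05
Gain = 20 log₁₀(4.9751e-05) ≈ -86.06 dB
∠L = (0°) − (84.29°) = -84.29°

-86.1 dB, -84.3°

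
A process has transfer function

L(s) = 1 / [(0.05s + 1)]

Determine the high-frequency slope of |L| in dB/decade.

Each pole contributes −20 dB/decade at high frequency; each zero contributes +20 dB/decade.
Net: 0 zero(s) − 1 pole(s) → -20 dB/decade.

-20 dB/decade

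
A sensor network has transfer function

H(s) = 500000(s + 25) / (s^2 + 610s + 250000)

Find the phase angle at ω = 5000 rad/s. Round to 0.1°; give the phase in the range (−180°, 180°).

At s = jω = j5000:
zero (s+25): 25 + j5000 → |·| = √(25²+5000²) = √25000625 ≈ 5000.1, ∠ = arctan(5000/25) ≈ 89.71°
quadratic: (j5000)² + 610·j5000 + 250000 = -24750000 + j3050000 → |·| ≈ 2.4937e+07, ∠ ≈ 172.97°
∠H = 89.71° − 172.97° = -83.26°

-83.3°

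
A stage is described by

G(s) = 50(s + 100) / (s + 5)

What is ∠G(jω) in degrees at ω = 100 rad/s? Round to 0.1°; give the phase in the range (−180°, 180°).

-42.1°

At s = jω = j100:
zero (s+100): 100 + j100 → |·| = √(100²+100²) = √20000 ≈ 141.42, ∠ = arctan(100/100) ≈ 45.00°
pole (s+5): 5 + j100 → |·| = √(5²+100²) = √10025 ≈ 100.12, ∠ = arctan(100/5) ≈ 87.14°
∠G = 45.00° − 87.14° = -42.14°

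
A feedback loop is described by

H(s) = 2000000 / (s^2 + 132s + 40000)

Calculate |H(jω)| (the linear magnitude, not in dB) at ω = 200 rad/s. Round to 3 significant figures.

75.8

At s = jω = j200:
quadratic: (j200)² + 132·j200 + 40000 = 0 + j26400 → |·| ≈ 26400, ∠ ≈ 90.00°
|H| = 2000000 / 26400 ≈ 75.758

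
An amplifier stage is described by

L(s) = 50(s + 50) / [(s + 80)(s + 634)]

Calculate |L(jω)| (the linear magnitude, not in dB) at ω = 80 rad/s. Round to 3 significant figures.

0.0652

At s = jω = j80:
zero (s+50): 50 + j80 → |·| = √(50²+80²) = √8900 ≈ 94.34, ∠ = arctan(80/50) ≈ 57.99°
pole (s+80): 80 + j80 → |·| = √(80²+80²) = √12800 ≈ 113.14, ∠ = arctan(80/80) ≈ 45.00°
pole (s+634): 634 + j80 → |·| = √(634²+80²) = √408356 ≈ 639.03, ∠ = arctan(80/634) ≈ 7.19°
|L| = 50 · 94.34 / 72300 ≈ 0.065242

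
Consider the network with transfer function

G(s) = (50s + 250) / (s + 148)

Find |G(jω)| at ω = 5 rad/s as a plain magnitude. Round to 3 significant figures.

2.39

Substitute s = j5:
Numerator: 50(j5) + 250 = 250 + j250
Denominator: (j5) + 148 = 148 + j5
|N| = √(250² + 250²) ≈ 353.55, ∠N ≈ 45.00°
|D| = √(148² + 5²) ≈ 148.08, ∠D ≈ 1.93°
|G| = 353.55 / 148.08 ≈ 2.3876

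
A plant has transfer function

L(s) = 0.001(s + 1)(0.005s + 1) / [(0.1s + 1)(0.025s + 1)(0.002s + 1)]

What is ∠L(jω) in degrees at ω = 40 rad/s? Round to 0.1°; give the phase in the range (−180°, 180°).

-25.7°

At ω = 40 rad/s:
zero (1 + j40·1) = 1 + j40 → |·| ≈ 40.012, ∠ ≈ 88.57°
zero (1 + j40·0.005) = 1 + j0.2 → |·| ≈ 1.0198, ∠ ≈ 11.31°
pole (1 + j40·0.1) = 1 + j4 → |·| ≈ 4.1231, ∠ ≈ 75.96°
pole (1 + j40·0.025) = 1 + j1 → |·| ≈ 1.4142, ∠ ≈ 45.00°
pole (1 + j40·0.002) = 1 + j0.08 → |·| ≈ 1.0032, ∠ ≈ 4.57°
∠L = (88.57° + 11.31°) − (75.96° + 45.00° + 4.57°) = -25.65°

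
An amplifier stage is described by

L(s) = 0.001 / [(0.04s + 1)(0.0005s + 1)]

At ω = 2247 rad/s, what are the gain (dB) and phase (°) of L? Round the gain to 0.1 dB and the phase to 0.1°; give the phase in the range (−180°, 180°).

At ω = 2247 rad/s:
pole (1 + j2247·0.04) = 1 + j89.88 → |·| ≈ 89.886, ∠ ≈ 89.36°
pole (1 + j2247·0.0005) = 1 + j1.1235 → |·| ≈ 1.5041, ∠ ≈ 48.33°
|L| = 0.001 · 1 / (89.886 · 1.5041) ≈ 7.3966e-06
Gain = 20 log₁₀(7.3966e-06) ≈ -102.62 dB
∠L = (0°) − (89.36° + 48.33°) = -137.69°

-102.6 dB, -137.7°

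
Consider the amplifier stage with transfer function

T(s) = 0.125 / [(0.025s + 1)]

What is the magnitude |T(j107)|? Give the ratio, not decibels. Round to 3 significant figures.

At ω = 107 rad/s:
pole (1 + j107·0.025) = 1 + j2.675 → |·| ≈ 2.8558, ∠ ≈ 69.50°
|T| = 0.125 · 1 / (2.8558) ≈ 0.043771

0.0438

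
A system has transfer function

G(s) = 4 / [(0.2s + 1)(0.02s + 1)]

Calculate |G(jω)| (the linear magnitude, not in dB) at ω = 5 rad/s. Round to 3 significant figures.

At ω = 5 rad/s:
pole (1 + j5·0.2) = 1 + j1 → |·| ≈ 1.4142, ∠ ≈ 45.00°
pole (1 + j5·0.02) = 1 + j0.1 → |·| ≈ 1.005, ∠ ≈ 5.71°
|G| = 4 · 1 / (1.4142 · 1.005) ≈ 2.8144

2.81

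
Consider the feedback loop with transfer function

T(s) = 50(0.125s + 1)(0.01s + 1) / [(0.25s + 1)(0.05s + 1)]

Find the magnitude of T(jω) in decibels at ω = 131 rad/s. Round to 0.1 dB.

15.9 dB

At ω = 131 rad/s:
zero (1 + j131·0.125) = 1 + j16.375 → |·| ≈ 16.406, ∠ ≈ 86.51°
zero (1 + j131·0.01) = 1 + j1.31 → |·| ≈ 1.6481, ∠ ≈ 52.64°
pole (1 + j131·0.25) = 1 + j32.75 → |·| ≈ 32.765, ∠ ≈ 88.25°
pole (1 + j131·0.05) = 1 + j6.55 → |·| ≈ 6.6259, ∠ ≈ 81.32°
|T| = 50 · 16.406 · 1.6481 / (32.765 · 6.6259) ≈ 6.2273
Gain = 20 log₁₀(6.2273) ≈ 15.89 dB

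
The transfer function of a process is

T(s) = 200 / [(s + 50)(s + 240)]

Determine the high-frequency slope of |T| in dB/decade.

-40 dB/decade

Each pole contributes −20 dB/decade at high frequency; each zero contributes +20 dB/decade.
Net: 0 zero(s) − 2 pole(s) → -40 dB/decade.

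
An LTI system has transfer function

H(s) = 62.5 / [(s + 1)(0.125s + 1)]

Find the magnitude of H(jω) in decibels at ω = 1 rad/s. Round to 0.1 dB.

At ω = 1 rad/s:
pole (1 + j1·1) = 1 + j1 → |·| ≈ 1.4142, ∠ ≈ 45.00°
pole (1 + j1·0.125) = 1 + j0.125 → |·| ≈ 1.0078, ∠ ≈ 7.13°
|H| = 62.5 · 1 / (1.4142 · 1.0078) ≈ 43.853
Gain = 20 log₁₀(43.853) ≈ 32.84 dB

32.8 dB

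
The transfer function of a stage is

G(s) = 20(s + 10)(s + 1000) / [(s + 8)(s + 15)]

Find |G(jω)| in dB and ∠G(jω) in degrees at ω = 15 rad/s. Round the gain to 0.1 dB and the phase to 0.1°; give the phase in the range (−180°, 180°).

60.0 dB, -49.8°

At s = jω = j15:
zero (s+10): 10 + j15 → |·| = √(10²+15²) = √325 ≈ 18.028, ∠ = arctan(15/10) ≈ 56.31°
zero (s+1000): 1000 + j15 → |·| = √(1000²+15²) = √1000225 ≈ 1000.1, ∠ = arctan(15/1000) ≈ 0.86°
pole (s+8): 8 + j15 → |·| = √(8²+15²) = √289 ≈ 17, ∠ = arctan(15/8) ≈ 61.93°
pole (s+15): 15 + j15 → |·| = √(15²+15²) = √450 ≈ 21.213, ∠ = arctan(15/15) ≈ 45.00°
|G| = 20 · 18030 / 360.62 ≈ 999.94
Gain = 20 log₁₀(999.94) ≈ 60.00 dB
∠G = 57.17° − 106.93° = -49.76°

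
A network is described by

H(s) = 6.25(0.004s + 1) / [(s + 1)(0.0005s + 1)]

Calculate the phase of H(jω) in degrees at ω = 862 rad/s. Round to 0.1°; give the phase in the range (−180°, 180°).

At ω = 862 rad/s:
zero (1 + j862·0.004) = 1 + j3.448 → |·| ≈ 3.5901, ∠ ≈ 73.83°
pole (1 + j862·1) = 1 + j862 → |·| ≈ 862, ∠ ≈ 89.93°
pole (1 + j862·0.0005) = 1 + j0.431 → |·| ≈ 1.0889, ∠ ≈ 23.32°
∠H = (73.83°) − (89.93° + 23.32°) = -39.42°

-39.4°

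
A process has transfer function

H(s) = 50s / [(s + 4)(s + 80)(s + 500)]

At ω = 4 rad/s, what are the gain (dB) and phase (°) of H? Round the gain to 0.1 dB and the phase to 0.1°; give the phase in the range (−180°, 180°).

At s = jω = j4:
zero at origin: s = j4 → |·| = 4, ∠ = 90.00°
pole (s+4): 4 + j4 → |·| = √(4²+4²) = √32 ≈ 5.6569, ∠ = arctan(4/4) ≈ 45.00°
pole (s+80): 80 + j4 → |·| = √(80²+4²) = √6416 ≈ 80.1, ∠ = arctan(4/80) ≈ 2.86°
pole (s+500): 500 + j4 → |·| = √(500²+4²) = √250016 ≈ 500.02, ∠ = arctan(4/500) ≈ 0.46°
|H| = 50 · 4 / 2.2657e+05 ≈ 0.00088273
Gain = 20 log₁₀(0.00088273) ≈ -61.08 dB
∠H = 90.00° − 48.32° = 41.68°

-61.1 dB, 41.7°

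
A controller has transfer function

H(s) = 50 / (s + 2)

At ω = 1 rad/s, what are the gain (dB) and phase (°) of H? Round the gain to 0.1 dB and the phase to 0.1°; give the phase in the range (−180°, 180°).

27.0 dB, -26.6°

Substitute s = j1:
Numerator: 50 = 50 + j0
Denominator: (j1) + 2 = 2 + j1
|N| = √(50² + 0²) ≈ 50, ∠N ≈ 0.00°
|D| = √(2² + 1²) ≈ 2.2361, ∠D ≈ 26.57°
|H| = 50 / 2.2361 ≈ 22.36
Gain = 20 log₁₀(22.36) ≈ 26.99 dB
∠H = 0.00° − 26.57° = -26.57°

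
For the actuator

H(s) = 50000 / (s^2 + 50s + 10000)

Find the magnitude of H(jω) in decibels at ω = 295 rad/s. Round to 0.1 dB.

-3.9 dB

At s = jω = j295:
quadratic: (j295)² + 50·j295 + 10000 = -77025 + j14750 → |·| ≈ 78425, ∠ ≈ 169.16°
|H| = 50000 / 78425 ≈ 0.63755
Gain = 20 log₁₀(0.63755) ≈ -3.91 dB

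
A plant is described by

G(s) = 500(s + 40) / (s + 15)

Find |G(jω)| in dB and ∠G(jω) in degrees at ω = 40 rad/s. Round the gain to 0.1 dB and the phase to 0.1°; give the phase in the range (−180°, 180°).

56.4 dB, -24.4°

At s = jω = j40:
zero (s+40): 40 + j40 → |·| = √(40²+40²) = √3200 ≈ 56.569, ∠ = arctan(40/40) ≈ 45.00°
pole (s+15): 15 + j40 → |·| = √(15²+40²) = √1825 ≈ 42.72, ∠ = arctan(40/15) ≈ 69.44°
|G| = 500 · 56.569 / 42.72 ≈ 662.09
Gain = 20 log₁₀(662.09) ≈ 56.42 dB
∠G = 45.00° − 69.44° = -24.44°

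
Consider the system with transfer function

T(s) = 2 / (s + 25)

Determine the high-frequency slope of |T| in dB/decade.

-20 dB/decade

Each pole contributes −20 dB/decade at high frequency; each zero contributes +20 dB/decade.
Net: 0 zero(s) − 1 pole(s) → -20 dB/decade.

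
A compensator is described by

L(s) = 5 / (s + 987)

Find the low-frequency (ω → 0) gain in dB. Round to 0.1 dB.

-45.9 dB

L(0) = 5 / 987 ≈ 0.0050659
20 log₁₀(0.0050659) ≈ -45.91 dB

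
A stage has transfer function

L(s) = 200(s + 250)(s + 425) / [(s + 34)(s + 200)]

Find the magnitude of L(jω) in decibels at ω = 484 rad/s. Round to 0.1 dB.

48.8 dB

At s = jω = j484:
zero (s+250): 250 + j484 → |·| = √(250²+484²) = √296756 ≈ 544.75, ∠ = arctan(484/250) ≈ 62.68°
zero (s+425): 425 + j484 → |·| = √(425²+484²) = √414881 ≈ 644.11, ∠ = arctan(484/425) ≈ 48.71°
pole (s+34): 34 + j484 → |·| = √(34²+484²) = √235412 ≈ 485.19, ∠ = arctan(484/34) ≈ 85.98°
pole (s+200): 200 + j484 → |·| = √(200²+484²) = √274256 ≈ 523.69, ∠ = arctan(484/200) ≈ 67.55°
|L| = 200 · 3.5088e+05 / 2.5409e+05 ≈ 276.19
Gain = 20 log₁₀(276.19) ≈ 48.82 dB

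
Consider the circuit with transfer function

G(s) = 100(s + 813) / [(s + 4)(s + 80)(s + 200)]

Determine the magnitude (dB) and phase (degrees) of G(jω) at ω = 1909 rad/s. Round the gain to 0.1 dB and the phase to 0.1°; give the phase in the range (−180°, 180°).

-90.6 dB, 165.4°

At s = jω = j1909:
zero (s+813): 813 + j1909 → |·| = √(813²+1909²) = √4305250 ≈ 2074.9, ∠ = arctan(1909/813) ≈ 66.93°
pole (s+4): 4 + j1909 → |·| = √(4²+1909²) = √3644297 ≈ 1909, ∠ = arctan(1909/4) ≈ 89.88°
pole (s+80): 80 + j1909 → |·| = √(80²+1909²) = √3650681 ≈ 1910.7, ∠ = arctan(1909/80) ≈ 87.60°
pole (s+200): 200 + j1909 → |·| = √(200²+1909²) = √3684281 ≈ 1919.4, ∠ = arctan(1909/200) ≈ 84.02°
|G| = 100 · 2074.9 / 7.0011e+09 ≈ 2.9637e-05
Gain = 20 log₁₀(2.9637e-05) ≈ -90.56 dB
∠G = 66.93° − 261.50° = -194.57° ≡ 165.43° (principal value)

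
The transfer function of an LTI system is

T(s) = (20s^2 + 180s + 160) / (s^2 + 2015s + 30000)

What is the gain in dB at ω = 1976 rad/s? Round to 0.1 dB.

23.0 dB

Substitute s = j1976:
Numerator: 20(j1976)^2 + 180(j1976) + 160 = -78091360 + j355680
Denominator: (j1976)^2 + 2015(j1976) + 30000 = -3874576 + j3981640
|N| = √(78091360² + 355680²) ≈ 7.8092e+07, ∠N ≈ 179.74°
|D| = √(3874576² + 3981640²) ≈ 5.5557e+06, ∠D ≈ 134.22°
|T| = 7.8092e+07 / 5.5557e+06 ≈ 14.056
Gain = 20 log₁₀(14.056) ≈ 22.96 dB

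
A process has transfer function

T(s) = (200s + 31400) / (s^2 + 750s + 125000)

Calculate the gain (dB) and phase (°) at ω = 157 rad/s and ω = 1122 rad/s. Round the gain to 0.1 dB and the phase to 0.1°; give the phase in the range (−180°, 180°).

Substitute s = j157:
Numerator: 200(j157) + 31400 = 31400 + j31400
Denominator: (j157)^2 + 750(j157) + 125000 = 100351 + j117750
|N| = √(31400² + 31400²) ≈ 44406, ∠N ≈ 45.00°
|D| = √(100351² + 117750²) ≈ 1.5471e+05, ∠D ≈ 49.56°
|T| = 44406 / 1.5471e+05 ≈ 0.28703
Gain = 20 log₁₀(0.28703) ≈ -10.84 dB
∠T = 45.00° − 49.56° = -4.56°

Substitute s = j1122:
Numerator: 200(j1122) + 31400 = 31400 + j224400
Denominator: (j1122)^2 + 750(j1122) + 125000 = -1133884 + j841500
|N| = √(31400² + 224400²) ≈ 2.2659e+05, ∠N ≈ 82.03°
|D| = √(1133884² + 841500²) ≈ 1.412e+06, ∠D ≈ 143.42°
|T| = 2.2659e+05 / 1.412e+06 ≈ 0.16047
Gain = 20 log₁₀(0.16047) ≈ -15.89 dB
∠T = 82.03° − 143.42° = -61.39°

ω = 157: -10.8 dB, -4.6°; ω = 1122: -15.9 dB, -61.4°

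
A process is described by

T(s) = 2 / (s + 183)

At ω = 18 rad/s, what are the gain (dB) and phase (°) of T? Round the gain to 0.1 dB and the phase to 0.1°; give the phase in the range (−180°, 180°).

At s = jω = j18:
pole (s+183): 183 + j18 → |·| = √(183²+18²) = √33813 ≈ 183.88, ∠ = arctan(18/183) ≈ 5.62°
|T| = 2 / 183.88 ≈ 0.010877
Gain = 20 log₁₀(0.010877) ≈ -39.27 dB
∠T = 0.00° − 5.62° = -5.62°

-39.3 dB, -5.6°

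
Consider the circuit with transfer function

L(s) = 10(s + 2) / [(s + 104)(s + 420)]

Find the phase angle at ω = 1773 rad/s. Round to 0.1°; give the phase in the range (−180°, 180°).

-73.4°

At s = jω = j1773:
zero (s+2): 2 + j1773 → |·| = √(2²+1773²) = √3143533 ≈ 1773, ∠ = arctan(1773/2) ≈ 89.94°
pole (s+104): 104 + j1773 → |·| = √(104²+1773²) = √3154345 ≈ 1776, ∠ = arctan(1773/104) ≈ 86.64°
pole (s+420): 420 + j1773 → |·| = √(420²+1773²) = √3319929 ≈ 1822.1, ∠ = arctan(1773/420) ≈ 76.67°
∠L = 89.94° − 163.31° = -73.37°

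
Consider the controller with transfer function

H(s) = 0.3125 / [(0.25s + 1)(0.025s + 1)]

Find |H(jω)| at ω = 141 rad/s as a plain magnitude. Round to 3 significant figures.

At ω = 141 rad/s:
pole (1 + j141·0.25) = 1 + j35.25 → |·| ≈ 35.264, ∠ ≈ 88.38°
pole (1 + j141·0.025) = 1 + j3.525 → |·| ≈ 3.6641, ∠ ≈ 74.16°
|H| = 0.3125 · 1 / (35.264 · 3.6641) ≈ 0.0024185

0.00242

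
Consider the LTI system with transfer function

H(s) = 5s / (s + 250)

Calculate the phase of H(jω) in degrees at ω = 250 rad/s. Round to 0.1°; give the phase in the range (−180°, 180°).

At s = jω = j250:
zero at origin: s = j250 → |·| = 250, ∠ = 90.00°
pole (s+250): 250 + j250 → |·| = √(250²+250²) = √125000 ≈ 353.55, ∠ = arctan(250/250) ≈ 45.00°
∠H = 90.00° − 45.00° = 45.00°

45.0°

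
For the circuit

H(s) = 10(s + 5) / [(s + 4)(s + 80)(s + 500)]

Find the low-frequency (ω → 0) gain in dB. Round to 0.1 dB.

H(0) = 10·5 / (4·80·500) = 0.0003125
20 log₁₀(0.0003125) ≈ -70.10 dB

-70.1 dB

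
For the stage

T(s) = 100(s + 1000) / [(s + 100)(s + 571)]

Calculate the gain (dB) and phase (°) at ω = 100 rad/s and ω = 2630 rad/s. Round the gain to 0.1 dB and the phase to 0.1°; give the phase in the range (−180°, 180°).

At s = jω = j100:
zero (s+1000): 1000 + j100 → |·| = √(1000²+100²) = √1010000 ≈ 1005, ∠ = arctan(100/1000) ≈ 5.71°
pole (s+100): 100 + j100 → |·| = √(100²+100²) = √20000 ≈ 141.42, ∠ = arctan(100/100) ≈ 45.00°
pole (s+571): 571 + j100 → |·| = √(571²+100²) = √336041 ≈ 579.69, ∠ = arctan(100/571) ≈ 9.93°
|T| = 100 · 1005 / 81980 ≈ 1.2259
Gain = 20 log₁₀(1.2259) ≈ 1.77 dB
∠T = 5.71° − 54.93° = -49.22°

At s = jω = j2630:
zero (s+1000): 1000 + j2630 → |·| = √(1000²+2630²) = √7916900 ≈ 2813.7, ∠ = arctan(2630/1000) ≈ 69.18°
pole (s+100): 100 + j2630 → |·| = √(100²+2630²) = √6926900 ≈ 2631.9, ∠ = arctan(2630/100) ≈ 87.82°
pole (s+571): 571 + j2630 → |·| = √(571²+2630²) = √7242941 ≈ 2691.3, ∠ = arctan(2630/571) ≈ 77.75°
|T| = 100 · 2813.7 / 7.0832e+06 ≈ 0.039724
Gain = 20 log₁₀(0.039724) ≈ -28.02 dB
∠T = 69.18° − 165.57° = -96.39°

ω = 100: 1.8 dB, -49.2°; ω = 2630: -28.0 dB, -96.4°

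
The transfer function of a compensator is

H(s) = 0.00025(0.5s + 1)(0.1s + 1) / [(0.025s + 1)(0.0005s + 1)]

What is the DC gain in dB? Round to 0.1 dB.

H(0) = 0.00025 · 1 / 1 = 0.00025
20 log₁₀(0.00025) ≈ -72.04 dB

-72.0 dB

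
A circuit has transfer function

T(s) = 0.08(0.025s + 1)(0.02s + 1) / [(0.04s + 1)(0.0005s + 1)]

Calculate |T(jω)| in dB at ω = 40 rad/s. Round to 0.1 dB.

-22.3 dB

At ω = 40 rad/s:
zero (1 + j40·0.025) = 1 + j1 → |·| ≈ 1.4142, ∠ ≈ 45.00°
zero (1 + j40·0.02) = 1 + j0.8 → |·| ≈ 1.2806, ∠ ≈ 38.66°
pole (1 + j40·0.04) = 1 + j1.6 → |·| ≈ 1.8868, ∠ ≈ 57.99°
pole (1 + j40·0.0005) = 1 + j0.02 → |·| ≈ 1.0002, ∠ ≈ 1.15°
|T| = 0.08 · 1.4142 · 1.2806 / (1.8868 · 1.0002) ≈ 0.076772
Gain = 20 log₁₀(0.076772) ≈ -22.30 dB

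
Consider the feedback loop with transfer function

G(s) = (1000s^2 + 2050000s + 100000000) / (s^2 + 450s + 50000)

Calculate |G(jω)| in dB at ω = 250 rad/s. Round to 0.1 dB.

Substitute s = j250:
Numerator: 1000(j250)^2 + 2050000(j250) + 100000000 = 37500000 + j512500000
Denominator: (j250)^2 + 450(j250) + 50000 = -12500 + j112500
|N| = √(37500000² + 512500000²) ≈ 5.1387e+08, ∠N ≈ 85.82°
|D| = √(12500² + 112500²) ≈ 1.1319e+05, ∠D ≈ 96.34°
|G| = 5.1387e+08 / 1.1319e+05 ≈ 4539.9
Gain = 20 log₁₀(4539.9) ≈ 73.14 dB

73.1 dB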